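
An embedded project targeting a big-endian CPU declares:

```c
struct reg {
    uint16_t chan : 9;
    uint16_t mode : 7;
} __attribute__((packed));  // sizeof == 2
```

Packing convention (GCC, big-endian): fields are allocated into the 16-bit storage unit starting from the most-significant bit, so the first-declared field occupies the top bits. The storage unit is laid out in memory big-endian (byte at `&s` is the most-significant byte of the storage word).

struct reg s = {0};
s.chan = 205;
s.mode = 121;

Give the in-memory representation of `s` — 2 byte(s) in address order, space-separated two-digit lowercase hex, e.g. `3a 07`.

66 f9

[7+:9] chan=205 & 0x1ff = 0xcd; word=0x6680
[0+:7] mode=121 & 0x7f = 0x79; word=0x66f9
word = 0x66f9 → big-endian bytes:
  [0]=0x66  [1]=0xf9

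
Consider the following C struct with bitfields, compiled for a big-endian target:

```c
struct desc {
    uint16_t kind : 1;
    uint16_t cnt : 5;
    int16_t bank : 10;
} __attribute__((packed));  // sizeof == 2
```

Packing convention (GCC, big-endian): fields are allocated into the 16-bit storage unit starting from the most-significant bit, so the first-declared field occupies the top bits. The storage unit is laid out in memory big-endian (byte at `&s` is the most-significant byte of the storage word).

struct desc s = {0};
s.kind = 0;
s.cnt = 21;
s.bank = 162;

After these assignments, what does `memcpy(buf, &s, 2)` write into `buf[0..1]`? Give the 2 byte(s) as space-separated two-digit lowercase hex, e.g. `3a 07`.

kind:1 = 0 → 0x0 << 15 → word 0x0000
cnt:5 = 21 → 0x15 << 10 → word 0x5400
bank:10 = 162 → 0xa2 << 0 → word 0x54a2
word = 0x54a2 → big-endian bytes:
  [0]=0x54  [1]=0xa2

54 a2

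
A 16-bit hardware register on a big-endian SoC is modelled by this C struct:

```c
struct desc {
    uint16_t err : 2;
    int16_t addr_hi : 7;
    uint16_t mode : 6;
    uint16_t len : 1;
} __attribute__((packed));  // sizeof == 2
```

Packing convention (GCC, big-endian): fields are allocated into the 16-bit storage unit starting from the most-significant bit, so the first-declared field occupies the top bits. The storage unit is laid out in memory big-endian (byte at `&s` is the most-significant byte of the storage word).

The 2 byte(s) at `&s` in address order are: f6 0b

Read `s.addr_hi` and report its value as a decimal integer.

[0]=0xf6 [1]=0x0b (big-endian) → word 0xf60b
err [14+:2] = (word>>14) & 0x3 = 3
addr_hi [7+:7] = (word>>7) & 0x7f = 108  ←
mode [1+:6] = (word>>1) & 0x3f = 5
len [0+:1] = (word>>0) & 0x1 = 1
addr_hi signed 7b, MSB=1: 108 - 128 = -20

-20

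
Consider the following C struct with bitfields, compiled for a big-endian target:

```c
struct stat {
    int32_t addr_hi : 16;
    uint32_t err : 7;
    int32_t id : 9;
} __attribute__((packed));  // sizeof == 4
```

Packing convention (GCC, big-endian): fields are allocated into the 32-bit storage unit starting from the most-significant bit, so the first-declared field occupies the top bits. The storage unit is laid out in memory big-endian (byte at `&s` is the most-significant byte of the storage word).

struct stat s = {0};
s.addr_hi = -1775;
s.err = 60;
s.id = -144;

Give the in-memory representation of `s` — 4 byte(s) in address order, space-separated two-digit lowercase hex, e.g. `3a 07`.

f9 11 79 70

addr_hi (16b) val=-1775 bits=0xf911 at bit 16: 0xf9110000
err (7b) val=60 bits=0x3c at bit 9: 0xf9117800
id (9b) val=-144 bits=0x170 at bit 0: 0xf9117970
word = 0xf9117970 → big-endian bytes:
  [0]=0xf9  [1]=0x11  [2]=0x79  [3]=0x70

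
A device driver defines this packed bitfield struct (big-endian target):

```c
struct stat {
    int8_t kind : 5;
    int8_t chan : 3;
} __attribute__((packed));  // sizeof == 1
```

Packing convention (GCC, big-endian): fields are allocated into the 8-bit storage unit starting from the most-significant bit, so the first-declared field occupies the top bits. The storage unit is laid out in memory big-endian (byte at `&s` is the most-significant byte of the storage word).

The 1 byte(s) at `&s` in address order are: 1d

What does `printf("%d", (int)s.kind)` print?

[0]=0x1d (big-endian) → word 0x1d
kind:5 @ bit 3 → (0x1d>>3)&0x1f = 0x3  ←
chan:3 @ bit 0 → (0x1d>>0)&0x7 = 0x5
kind signed 5b, MSB=0: value = 3

3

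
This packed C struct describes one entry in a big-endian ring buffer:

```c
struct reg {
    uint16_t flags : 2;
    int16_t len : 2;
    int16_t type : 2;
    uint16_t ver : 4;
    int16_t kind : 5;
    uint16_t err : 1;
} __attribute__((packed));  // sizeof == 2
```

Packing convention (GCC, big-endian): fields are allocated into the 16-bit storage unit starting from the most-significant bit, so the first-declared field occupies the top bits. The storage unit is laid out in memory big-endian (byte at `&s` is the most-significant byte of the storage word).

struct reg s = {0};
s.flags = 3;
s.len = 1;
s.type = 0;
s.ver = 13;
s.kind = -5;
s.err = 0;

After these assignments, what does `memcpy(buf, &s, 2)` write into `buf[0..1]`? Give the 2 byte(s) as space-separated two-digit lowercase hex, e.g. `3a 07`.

flags:2 = 3 → 0x3 << 14 → word 0xc000
len:2 = 1 → 0x1 << 12 → word 0xd000
type:2 = 0 → 0x0 << 10 → word 0xd000
ver:4 = 13 → 0xd << 6 → word 0xd340
kind:5 = -5 → 0x1b << 1 → word 0xd376
err:1 = 0 → 0x0 << 0 → word 0xd376
word = 0xd376 → big-endian bytes:
  [0]=0xd3  [1]=0x76

d3 76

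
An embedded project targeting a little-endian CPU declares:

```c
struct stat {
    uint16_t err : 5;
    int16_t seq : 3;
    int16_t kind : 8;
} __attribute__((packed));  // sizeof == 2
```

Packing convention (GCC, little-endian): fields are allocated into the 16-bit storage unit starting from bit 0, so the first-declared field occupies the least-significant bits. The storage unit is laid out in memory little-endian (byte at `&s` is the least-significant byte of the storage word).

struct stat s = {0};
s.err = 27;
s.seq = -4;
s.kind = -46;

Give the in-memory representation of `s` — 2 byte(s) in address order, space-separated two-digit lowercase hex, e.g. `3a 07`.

err:5 = 27 → 0x1b << 0 → word 0x001b
seq:3 = -4 → 0x4 << 5 → word 0x009b
kind:8 = -46 → 0xd2 << 8 → word 0xd29b
word = 0xd29b → little-endian bytes:
  [0]=0x9b  [1]=0xd2

9b d2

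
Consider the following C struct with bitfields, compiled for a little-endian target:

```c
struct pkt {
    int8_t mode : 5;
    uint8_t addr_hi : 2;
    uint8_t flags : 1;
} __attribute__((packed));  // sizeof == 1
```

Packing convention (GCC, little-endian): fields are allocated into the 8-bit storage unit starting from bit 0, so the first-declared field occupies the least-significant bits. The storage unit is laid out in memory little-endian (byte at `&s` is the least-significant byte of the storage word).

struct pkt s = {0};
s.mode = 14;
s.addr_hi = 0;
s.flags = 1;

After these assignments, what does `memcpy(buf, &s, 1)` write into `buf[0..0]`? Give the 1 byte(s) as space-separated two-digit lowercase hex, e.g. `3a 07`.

[0+:5] mode=14 & 0x1f = 0xe; word=0x0e
[5+:2] addr_hi=0 & 0x3 = 0x0; word=0x0e
[7+:1] flags=1 & 0x1 = 0x1; word=0x8e
word = 0x8e → little-endian bytes:
  [0]=0x8e

8e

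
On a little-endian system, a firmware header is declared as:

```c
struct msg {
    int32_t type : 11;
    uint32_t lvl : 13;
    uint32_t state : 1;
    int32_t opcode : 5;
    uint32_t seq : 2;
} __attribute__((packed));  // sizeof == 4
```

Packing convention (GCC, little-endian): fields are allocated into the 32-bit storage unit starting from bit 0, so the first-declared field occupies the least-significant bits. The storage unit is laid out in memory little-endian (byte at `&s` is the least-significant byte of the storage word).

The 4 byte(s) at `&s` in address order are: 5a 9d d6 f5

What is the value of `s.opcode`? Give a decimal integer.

[0]=0x5a [1]=0x9d [2]=0xd6 [3]=0xf5 (little-endian) → word 0xf5d69d5a
type:11 @ bit 0 → (0xf5d69d5a>>0)&0x7ff = 0x55a
lvl:13 @ bit 11 → (0xf5d69d5a>>11)&0x1fff = 0x1ad3
state:1 @ bit 24 → (0xf5d69d5a>>24)&0x1 = 0x1
opcode:5 @ bit 25 → (0xf5d69d5a>>25)&0x1f = 0x1a  ←
seq:2 @ bit 30 → (0xf5d69d5a>>30)&0x3 = 0x3
opcode signed 5b, MSB=1: 26 - 32 = -6

-6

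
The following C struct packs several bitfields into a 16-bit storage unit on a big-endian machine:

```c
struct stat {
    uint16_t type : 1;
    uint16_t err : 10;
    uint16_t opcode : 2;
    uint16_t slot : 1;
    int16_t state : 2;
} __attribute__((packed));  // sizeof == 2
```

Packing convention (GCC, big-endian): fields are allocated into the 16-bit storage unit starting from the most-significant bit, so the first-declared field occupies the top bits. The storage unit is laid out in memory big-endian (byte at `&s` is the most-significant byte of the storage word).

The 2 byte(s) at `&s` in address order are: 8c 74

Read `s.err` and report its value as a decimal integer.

[0]=0x8c [1]=0x74 (big-endian) → word 0x8c74
type:1 @ bit 15 → (0x8c74>>15)&0x1 = 0x1
err:10 @ bit 5 → (0x8c74>>5)&0x3ff = 0x63  ←
opcode:2 @ bit 3 → (0x8c74>>3)&0x3 = 0x2
slot:1 @ bit 2 → (0x8c74>>2)&0x1 = 0x1
state:2 @ bit 0 → (0x8c74>>0)&0x3 = 0x0

99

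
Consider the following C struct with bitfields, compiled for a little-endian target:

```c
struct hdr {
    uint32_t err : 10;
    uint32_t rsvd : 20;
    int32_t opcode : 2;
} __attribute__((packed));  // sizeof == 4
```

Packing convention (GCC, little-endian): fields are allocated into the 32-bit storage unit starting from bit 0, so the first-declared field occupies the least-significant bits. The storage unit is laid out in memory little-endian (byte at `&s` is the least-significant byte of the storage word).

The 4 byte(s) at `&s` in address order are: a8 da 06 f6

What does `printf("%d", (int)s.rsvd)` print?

885174

[0]=0xa8 [1]=0xda [2]=0x06 [3]=0xf6 (little-endian) → word 0xf606daa8
err [0+:10] = (word>>0) & 0x3ff = 680
rsvd [10+:20] = (word>>10) & 0xfffff = 885174  ←
opcode [30+:2] = (word>>30) & 0x3 = 3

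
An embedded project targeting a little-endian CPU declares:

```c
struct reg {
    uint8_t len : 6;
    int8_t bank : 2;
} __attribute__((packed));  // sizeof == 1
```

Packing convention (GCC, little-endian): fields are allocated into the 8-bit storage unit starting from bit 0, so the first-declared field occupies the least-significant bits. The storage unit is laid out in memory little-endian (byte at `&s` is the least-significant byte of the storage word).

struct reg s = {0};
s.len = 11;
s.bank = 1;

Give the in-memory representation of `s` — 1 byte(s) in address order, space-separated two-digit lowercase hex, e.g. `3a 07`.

len (6b) val=11 bits=0xb at bit 0: 0x0b
bank (2b) val=1 bits=0x1 at bit 6: 0x4b
word = 0x4b → little-endian bytes:
  [0]=0x4b

4b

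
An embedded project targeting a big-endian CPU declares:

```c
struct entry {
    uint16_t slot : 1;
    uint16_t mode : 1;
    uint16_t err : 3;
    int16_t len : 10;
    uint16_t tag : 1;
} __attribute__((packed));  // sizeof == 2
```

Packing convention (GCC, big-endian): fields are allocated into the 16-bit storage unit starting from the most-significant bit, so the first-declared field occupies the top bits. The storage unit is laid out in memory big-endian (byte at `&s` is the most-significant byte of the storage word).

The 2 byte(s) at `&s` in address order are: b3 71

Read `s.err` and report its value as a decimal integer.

6

[0]=0xb3 [1]=0x71 (big-endian) → word 0xb371
slot [15+:1] = (word>>15) & 0x1 = 1
mode [14+:1] = (word>>14) & 0x1 = 0
err [11+:3] = (word>>11) & 0x7 = 6  ←
len [1+:10] = (word>>1) & 0x3ff = 440
tag [0+:1] = (word>>0) & 0x1 = 1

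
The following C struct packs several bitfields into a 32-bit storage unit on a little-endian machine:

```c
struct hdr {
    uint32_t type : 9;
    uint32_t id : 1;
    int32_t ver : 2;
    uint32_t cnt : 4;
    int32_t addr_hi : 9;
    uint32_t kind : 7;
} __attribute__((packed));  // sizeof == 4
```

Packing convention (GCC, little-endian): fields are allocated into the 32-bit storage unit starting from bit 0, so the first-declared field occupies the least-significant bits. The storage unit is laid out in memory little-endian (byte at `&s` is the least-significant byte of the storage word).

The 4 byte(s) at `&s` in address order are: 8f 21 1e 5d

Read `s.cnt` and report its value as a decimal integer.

2

[0]=0x8f [1]=0x21 [2]=0x1e [3]=0x5d (little-endian) → word 0x5d1e218f
type [0+:9] = (word>>0) & 0x1ff = 399
id [9+:1] = (word>>9) & 0x1 = 0
ver [10+:2] = (word>>10) & 0x3 = 0
cnt [12+:4] = (word>>12) & 0xf = 2  ←
addr_hi [16+:9] = (word>>16) & 0x1ff = 286
kind [25+:7] = (word>>25) & 0x7f = 46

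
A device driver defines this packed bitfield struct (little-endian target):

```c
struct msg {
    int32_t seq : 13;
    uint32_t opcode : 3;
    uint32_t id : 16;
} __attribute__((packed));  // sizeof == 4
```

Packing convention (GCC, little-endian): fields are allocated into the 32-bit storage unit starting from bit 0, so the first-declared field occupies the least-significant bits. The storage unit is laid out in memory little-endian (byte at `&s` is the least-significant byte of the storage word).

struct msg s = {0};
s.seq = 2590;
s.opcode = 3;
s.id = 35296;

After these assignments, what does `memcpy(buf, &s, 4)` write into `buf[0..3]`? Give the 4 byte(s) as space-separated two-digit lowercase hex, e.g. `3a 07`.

[0+:13] seq=2590 & 0x1fff = 0xa1e; word=0x00000a1e
[13+:3] opcode=3 & 0x7 = 0x3; word=0x00006a1e
[16+:16] id=35296 & 0xffff = 0x89e0; word=0x89e06a1e
word = 0x89e06a1e → little-endian bytes:
  [0]=0x1e  [1]=0x6a  [2]=0xe0  [3]=0x89

1e 6a e0 89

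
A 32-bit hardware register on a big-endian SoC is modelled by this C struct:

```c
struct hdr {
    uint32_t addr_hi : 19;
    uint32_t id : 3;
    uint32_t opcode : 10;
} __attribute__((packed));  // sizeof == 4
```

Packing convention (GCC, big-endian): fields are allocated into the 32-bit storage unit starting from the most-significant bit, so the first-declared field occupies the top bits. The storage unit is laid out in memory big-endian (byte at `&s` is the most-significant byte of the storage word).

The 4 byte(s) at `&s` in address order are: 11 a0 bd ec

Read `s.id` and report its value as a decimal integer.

7

[0]=0x11 [1]=0xa0 [2]=0xbd [3]=0xec (big-endian) → word 0x11a0bdec
addr_hi [13+:19] = (word>>13) & 0x7ffff = 36101
id [10+:3] = (word>>10) & 0x7 = 7  ←
opcode [0+:10] = (word>>0) & 0x3ff = 492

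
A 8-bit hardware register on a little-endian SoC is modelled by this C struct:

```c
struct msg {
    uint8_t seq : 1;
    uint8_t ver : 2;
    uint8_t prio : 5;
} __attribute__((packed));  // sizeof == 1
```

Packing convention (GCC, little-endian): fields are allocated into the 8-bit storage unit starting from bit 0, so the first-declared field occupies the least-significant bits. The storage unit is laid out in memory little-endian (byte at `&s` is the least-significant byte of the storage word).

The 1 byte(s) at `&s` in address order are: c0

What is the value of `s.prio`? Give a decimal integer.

24

[0]=0xc0 (little-endian) → word 0xc0
seq [0+:1] = (word>>0) & 0x1 = 0
ver [1+:2] = (word>>1) & 0x3 = 0
prio [3+:5] = (word>>3) & 0x1f = 24  ←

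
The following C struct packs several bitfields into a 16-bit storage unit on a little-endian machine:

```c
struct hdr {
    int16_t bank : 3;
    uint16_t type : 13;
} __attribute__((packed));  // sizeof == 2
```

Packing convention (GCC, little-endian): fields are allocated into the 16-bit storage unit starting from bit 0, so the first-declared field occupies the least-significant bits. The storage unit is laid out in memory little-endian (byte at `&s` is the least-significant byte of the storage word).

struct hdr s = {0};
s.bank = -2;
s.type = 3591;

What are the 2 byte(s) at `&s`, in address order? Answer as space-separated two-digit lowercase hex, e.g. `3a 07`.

bank (3b) val=-2 bits=0x6 at bit 0: 0x0006
type (13b) val=3591 bits=0xe07 at bit 3: 0x703e
word = 0x703e → little-endian bytes:
  [0]=0x3e  [1]=0x70

3e 70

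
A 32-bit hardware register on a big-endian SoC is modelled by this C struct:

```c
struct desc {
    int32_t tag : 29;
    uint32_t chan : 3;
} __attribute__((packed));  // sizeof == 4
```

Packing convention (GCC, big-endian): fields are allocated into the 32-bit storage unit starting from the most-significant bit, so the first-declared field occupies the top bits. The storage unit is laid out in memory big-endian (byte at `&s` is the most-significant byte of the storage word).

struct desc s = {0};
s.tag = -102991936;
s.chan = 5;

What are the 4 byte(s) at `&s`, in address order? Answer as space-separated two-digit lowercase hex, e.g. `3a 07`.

ce e3 be 05

tag:29 = -102991936 → 0x19dc77c0 << 3 → word 0xcee3be00
chan:3 = 5 → 0x5 << 0 → word 0xcee3be05
word = 0xcee3be05 → big-endian bytes:
  [0]=0xce  [1]=0xe3  [2]=0xbe  [3]=0x05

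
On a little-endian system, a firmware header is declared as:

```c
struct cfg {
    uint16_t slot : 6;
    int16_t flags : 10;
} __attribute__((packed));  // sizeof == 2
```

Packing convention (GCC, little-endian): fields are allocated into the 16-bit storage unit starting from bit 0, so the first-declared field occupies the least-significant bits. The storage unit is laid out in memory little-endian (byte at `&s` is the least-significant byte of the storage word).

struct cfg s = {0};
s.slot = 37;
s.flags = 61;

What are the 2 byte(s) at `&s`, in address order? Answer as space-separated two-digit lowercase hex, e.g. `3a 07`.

slot (6b) val=37 bits=0x25 at bit 0: 0x0025
flags (10b) val=61 bits=0x3d at bit 6: 0x0f65
word = 0x0f65 → little-endian bytes:
  [0]=0x65  [1]=0x0f

65 0f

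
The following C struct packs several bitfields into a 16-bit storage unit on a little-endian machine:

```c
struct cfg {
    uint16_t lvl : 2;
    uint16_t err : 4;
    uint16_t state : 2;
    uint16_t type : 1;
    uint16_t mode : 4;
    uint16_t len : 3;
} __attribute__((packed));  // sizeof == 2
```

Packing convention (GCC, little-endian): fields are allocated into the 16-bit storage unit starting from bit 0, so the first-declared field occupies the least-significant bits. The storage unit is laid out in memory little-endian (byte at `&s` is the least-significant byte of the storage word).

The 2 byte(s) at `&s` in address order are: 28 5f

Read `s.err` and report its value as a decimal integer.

10

[0]=0x28 [1]=0x5f (little-endian) → word 0x5f28
lvl:2 @ bit 0 → (0x5f28>>0)&0x3 = 0x0
err:4 @ bit 2 → (0x5f28>>2)&0xf = 0xa  ←
state:2 @ bit 6 → (0x5f28>>6)&0x3 = 0x0
type:1 @ bit 8 → (0x5f28>>8)&0x1 = 0x1
mode:4 @ bit 9 → (0x5f28>>9)&0xf = 0xf
len:3 @ bit 13 → (0x5f28>>13)&0x7 = 0x2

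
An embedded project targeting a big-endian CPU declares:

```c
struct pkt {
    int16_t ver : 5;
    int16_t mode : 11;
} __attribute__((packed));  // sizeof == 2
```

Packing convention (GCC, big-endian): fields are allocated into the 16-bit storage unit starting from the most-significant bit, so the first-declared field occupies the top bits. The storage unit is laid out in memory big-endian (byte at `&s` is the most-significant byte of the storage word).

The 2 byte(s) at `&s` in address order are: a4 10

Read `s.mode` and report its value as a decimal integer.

-1008

[0]=0xa4 [1]=0x10 (big-endian) → word 0xa410
ver:5 @ bit 11 → (0xa410>>11)&0x1f = 0x14
mode:11 @ bit 0 → (0xa410>>0)&0x7ff = 0x410  ←
mode signed 11b, MSB=1: 1040 - 2048 = -1008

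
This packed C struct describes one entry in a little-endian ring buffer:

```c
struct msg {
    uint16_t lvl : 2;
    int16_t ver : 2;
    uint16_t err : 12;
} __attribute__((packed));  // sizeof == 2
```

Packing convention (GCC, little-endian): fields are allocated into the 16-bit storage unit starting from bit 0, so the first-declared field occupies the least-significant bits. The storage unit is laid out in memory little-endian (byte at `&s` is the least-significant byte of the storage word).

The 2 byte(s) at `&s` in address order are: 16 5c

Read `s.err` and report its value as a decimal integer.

1473

[0]=0x16 [1]=0x5c (little-endian) → word 0x5c16
lvl:2 @ bit 0 → (0x5c16>>0)&0x3 = 0x2
ver:2 @ bit 2 → (0x5c16>>2)&0x3 = 0x1
err:12 @ bit 4 → (0x5c16>>4)&0xfff = 0x5c1  ←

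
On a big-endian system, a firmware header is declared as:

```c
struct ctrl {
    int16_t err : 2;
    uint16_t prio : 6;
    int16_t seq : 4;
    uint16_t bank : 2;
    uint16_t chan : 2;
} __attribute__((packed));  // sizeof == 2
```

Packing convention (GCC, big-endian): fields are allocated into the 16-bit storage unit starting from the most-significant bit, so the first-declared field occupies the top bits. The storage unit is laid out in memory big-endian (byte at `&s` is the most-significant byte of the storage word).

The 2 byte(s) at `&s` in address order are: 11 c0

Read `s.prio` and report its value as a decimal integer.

[0]=0x11 [1]=0xc0 (big-endian) → word 0x11c0
err:2 @ bit 14 → (0x11c0>>14)&0x3 = 0x0
prio:6 @ bit 8 → (0x11c0>>8)&0x3f = 0x11  ←
seq:4 @ bit 4 → (0x11c0>>4)&0xf = 0xc
bank:2 @ bit 2 → (0x11c0>>2)&0x3 = 0x0
chan:2 @ bit 0 → (0x11c0>>0)&0x3 = 0x0

17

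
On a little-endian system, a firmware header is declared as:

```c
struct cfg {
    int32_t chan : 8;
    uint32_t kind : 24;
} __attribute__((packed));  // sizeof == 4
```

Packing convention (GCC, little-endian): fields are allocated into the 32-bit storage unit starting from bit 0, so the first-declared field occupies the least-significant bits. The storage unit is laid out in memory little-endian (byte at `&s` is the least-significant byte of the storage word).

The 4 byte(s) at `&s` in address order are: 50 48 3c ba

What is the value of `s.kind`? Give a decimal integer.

[0]=0x50 [1]=0x48 [2]=0x3c [3]=0xba (little-endian) → word 0xba3c4850
chan:8 @ bit 0 → (0xba3c4850>>0)&0xff = 0x50
kind:24 @ bit 8 → (0xba3c4850>>8)&0xffffff = 0xba3c48  ←

12205128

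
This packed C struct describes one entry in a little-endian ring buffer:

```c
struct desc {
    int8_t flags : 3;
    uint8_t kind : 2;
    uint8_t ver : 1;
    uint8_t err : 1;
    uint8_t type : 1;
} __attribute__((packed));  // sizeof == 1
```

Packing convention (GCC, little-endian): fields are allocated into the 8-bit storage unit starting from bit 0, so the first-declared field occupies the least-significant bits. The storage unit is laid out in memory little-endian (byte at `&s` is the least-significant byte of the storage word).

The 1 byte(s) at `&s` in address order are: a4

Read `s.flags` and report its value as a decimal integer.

-4

[0]=0xa4 (little-endian) → word 0xa4
flags:3 @ bit 0 → (0xa4>>0)&0x7 = 0x4  ←
kind:2 @ bit 3 → (0xa4>>3)&0x3 = 0x0
ver:1 @ bit 5 → (0xa4>>5)&0x1 = 0x1
err:1 @ bit 6 → (0xa4>>6)&0x1 = 0x0
type:1 @ bit 7 → (0xa4>>7)&0x1 = 0x1
flags signed 3b, MSB=1: 4 - 8 = -4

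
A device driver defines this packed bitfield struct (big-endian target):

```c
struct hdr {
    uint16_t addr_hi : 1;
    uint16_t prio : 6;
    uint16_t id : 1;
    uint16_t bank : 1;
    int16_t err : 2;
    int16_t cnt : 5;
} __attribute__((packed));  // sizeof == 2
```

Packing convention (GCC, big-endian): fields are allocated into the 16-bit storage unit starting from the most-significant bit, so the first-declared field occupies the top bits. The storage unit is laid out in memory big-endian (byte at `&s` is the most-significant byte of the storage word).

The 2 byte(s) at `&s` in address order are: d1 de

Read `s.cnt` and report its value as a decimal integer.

[0]=0xd1 [1]=0xde (big-endian) → word 0xd1de
addr_hi [15+:1] = (word>>15) & 0x1 = 1
prio [9+:6] = (word>>9) & 0x3f = 40
id [8+:1] = (word>>8) & 0x1 = 1
bank [7+:1] = (word>>7) & 0x1 = 1
err [5+:2] = (word>>5) & 0x3 = 2
cnt [0+:5] = (word>>0) & 0x1f = 30  ←
cnt signed 5b, MSB=1: 30 - 32 = -2

-2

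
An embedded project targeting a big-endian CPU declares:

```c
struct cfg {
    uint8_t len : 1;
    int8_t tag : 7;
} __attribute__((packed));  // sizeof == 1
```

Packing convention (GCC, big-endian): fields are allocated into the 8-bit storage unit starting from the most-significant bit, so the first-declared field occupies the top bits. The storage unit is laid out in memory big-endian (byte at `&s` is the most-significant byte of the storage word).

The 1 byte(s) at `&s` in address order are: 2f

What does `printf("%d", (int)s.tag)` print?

[0]=0x2f (big-endian) → word 0x2f
len [7+:1] = (word>>7) & 0x1 = 0
tag [0+:7] = (word>>0) & 0x7f = 47  ←
tag signed 7b, MSB=0: value = 47

47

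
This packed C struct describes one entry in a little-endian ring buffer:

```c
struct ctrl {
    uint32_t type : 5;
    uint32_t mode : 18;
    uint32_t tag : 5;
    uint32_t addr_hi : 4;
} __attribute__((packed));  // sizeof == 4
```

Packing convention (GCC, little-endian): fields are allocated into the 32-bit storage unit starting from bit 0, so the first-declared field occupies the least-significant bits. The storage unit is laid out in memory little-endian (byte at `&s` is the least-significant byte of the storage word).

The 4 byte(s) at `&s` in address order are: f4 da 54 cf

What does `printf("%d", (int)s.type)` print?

[0]=0xf4 [1]=0xda [2]=0x54 [3]=0xcf (little-endian) → word 0xcf54daf4
type:5 @ bit 0 → (0xcf54daf4>>0)&0x1f = 0x14  ←
mode:18 @ bit 5 → (0xcf54daf4>>5)&0x3ffff = 0x2a6d7
tag:5 @ bit 23 → (0xcf54daf4>>23)&0x1f = 0x1e
addr_hi:4 @ bit 28 → (0xcf54daf4>>28)&0xf = 0xc

20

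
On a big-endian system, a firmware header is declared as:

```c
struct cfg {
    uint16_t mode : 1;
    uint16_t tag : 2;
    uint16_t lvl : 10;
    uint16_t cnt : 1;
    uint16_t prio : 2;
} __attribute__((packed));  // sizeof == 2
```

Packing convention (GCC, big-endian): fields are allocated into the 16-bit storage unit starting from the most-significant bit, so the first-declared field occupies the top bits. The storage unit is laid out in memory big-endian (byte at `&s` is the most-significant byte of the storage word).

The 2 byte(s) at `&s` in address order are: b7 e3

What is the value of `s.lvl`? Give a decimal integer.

[0]=0xb7 [1]=0xe3 (big-endian) → word 0xb7e3
mode:1 @ bit 15 → (0xb7e3>>15)&0x1 = 0x1
tag:2 @ bit 13 → (0xb7e3>>13)&0x3 = 0x1
lvl:10 @ bit 3 → (0xb7e3>>3)&0x3ff = 0x2fc  ←
cnt:1 @ bit 2 → (0xb7e3>>2)&0x1 = 0x0
prio:2 @ bit 0 → (0xb7e3>>0)&0x3 = 0x3

764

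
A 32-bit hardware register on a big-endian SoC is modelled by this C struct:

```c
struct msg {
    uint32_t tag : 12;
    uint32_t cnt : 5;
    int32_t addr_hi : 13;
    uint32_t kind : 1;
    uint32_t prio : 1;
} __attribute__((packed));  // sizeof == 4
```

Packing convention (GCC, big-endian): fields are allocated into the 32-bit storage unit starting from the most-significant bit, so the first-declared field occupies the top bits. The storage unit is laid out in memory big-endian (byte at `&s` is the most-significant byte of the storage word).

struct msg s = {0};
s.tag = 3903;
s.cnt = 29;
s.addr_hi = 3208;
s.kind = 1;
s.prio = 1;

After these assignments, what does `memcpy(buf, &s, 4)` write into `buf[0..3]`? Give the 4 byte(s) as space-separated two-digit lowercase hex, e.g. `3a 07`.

[20+:12] tag=3903 & 0xfff = 0xf3f; word=0xf3f00000
[15+:5] cnt=29 & 0x1f = 0x1d; word=0xf3fe8000
[2+:13] addr_hi=3208 & 0x1fff = 0xc88; word=0xf3feb220
[1+:1] kind=1 & 0x1 = 0x1; word=0xf3feb222
[0+:1] prio=1 & 0x1 = 0x1; word=0xf3feb223
word = 0xf3feb223 → big-endian bytes:
  [0]=0xf3  [1]=0xfe  [2]=0xb2  [3]=0x23

f3 fe b2 23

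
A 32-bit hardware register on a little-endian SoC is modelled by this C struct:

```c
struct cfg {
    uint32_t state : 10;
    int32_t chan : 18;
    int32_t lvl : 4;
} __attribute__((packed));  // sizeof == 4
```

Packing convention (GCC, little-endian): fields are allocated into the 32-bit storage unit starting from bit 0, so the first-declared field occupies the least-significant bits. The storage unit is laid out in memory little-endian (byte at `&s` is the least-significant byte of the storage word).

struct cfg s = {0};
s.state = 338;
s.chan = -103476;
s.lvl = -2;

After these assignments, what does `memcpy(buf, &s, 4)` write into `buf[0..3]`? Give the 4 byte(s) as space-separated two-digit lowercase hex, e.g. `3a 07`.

52 31 af e9

[0+:10] state=338 & 0x3ff = 0x152; word=0x00000152
[10+:18] chan=-103476 & 0x3ffff = 0x26bcc; word=0x09af3152
[28+:4] lvl=-2 & 0xf = 0xe; word=0xe9af3152
word = 0xe9af3152 → little-endian bytes:
  [0]=0x52  [1]=0x31  [2]=0xaf  [3]=0xe9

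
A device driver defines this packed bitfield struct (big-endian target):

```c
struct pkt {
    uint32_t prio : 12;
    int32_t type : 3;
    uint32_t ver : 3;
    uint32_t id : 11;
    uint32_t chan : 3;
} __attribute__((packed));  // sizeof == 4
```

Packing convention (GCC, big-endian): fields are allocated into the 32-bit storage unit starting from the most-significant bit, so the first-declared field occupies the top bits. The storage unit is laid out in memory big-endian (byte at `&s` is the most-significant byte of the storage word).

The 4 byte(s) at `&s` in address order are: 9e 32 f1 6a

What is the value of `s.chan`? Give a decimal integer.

[0]=0x9e [1]=0x32 [2]=0xf1 [3]=0x6a (big-endian) → word 0x9e32f16a
prio:12 @ bit 20 → (0x9e32f16a>>20)&0xfff = 0x9e3
type:3 @ bit 17 → (0x9e32f16a>>17)&0x7 = 0x1
ver:3 @ bit 14 → (0x9e32f16a>>14)&0x7 = 0x3
id:11 @ bit 3 → (0x9e32f16a>>3)&0x7ff = 0x62d
chan:3 @ bit 0 → (0x9e32f16a>>0)&0x7 = 0x2  ←

2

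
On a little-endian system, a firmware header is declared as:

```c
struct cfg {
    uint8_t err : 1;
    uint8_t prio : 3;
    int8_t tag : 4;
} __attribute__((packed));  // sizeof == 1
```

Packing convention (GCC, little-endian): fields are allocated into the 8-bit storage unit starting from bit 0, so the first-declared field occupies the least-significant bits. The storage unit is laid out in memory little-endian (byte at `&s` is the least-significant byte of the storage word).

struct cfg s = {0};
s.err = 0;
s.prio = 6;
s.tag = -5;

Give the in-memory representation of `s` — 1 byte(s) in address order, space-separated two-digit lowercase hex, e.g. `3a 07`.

bc

[0+:1] err=0 & 0x1 = 0x0; word=0x00
[1+:3] prio=6 & 0x7 = 0x6; word=0x0c
[4+:4] tag=-5 & 0xf = 0xb; word=0xbc
word = 0xbc → little-endian bytes:
  [0]=0xbc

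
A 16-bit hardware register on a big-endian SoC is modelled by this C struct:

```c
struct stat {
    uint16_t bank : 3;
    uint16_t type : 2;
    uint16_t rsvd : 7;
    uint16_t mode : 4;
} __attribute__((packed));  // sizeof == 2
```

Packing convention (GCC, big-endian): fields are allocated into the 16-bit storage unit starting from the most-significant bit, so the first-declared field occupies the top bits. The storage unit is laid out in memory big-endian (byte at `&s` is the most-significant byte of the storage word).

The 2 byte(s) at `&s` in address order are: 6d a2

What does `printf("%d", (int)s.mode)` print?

2

[0]=0x6d [1]=0xa2 (big-endian) → word 0x6da2
bank [13+:3] = (word>>13) & 0x7 = 3
type [11+:2] = (word>>11) & 0x3 = 1
rsvd [4+:7] = (word>>4) & 0x7f = 90
mode [0+:4] = (word>>0) & 0xf = 2  ←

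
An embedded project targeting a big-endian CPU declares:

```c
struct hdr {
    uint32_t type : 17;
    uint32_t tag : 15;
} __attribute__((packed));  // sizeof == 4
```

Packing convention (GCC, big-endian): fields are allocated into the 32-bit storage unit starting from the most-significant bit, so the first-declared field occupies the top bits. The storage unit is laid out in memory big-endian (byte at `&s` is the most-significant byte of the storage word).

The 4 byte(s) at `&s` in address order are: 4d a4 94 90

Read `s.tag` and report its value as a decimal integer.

5264

[0]=0x4d [1]=0xa4 [2]=0x94 [3]=0x90 (big-endian) → word 0x4da49490
type [15+:17] = (word>>15) & 0x1ffff = 39753
tag [0+:15] = (word>>0) & 0x7fff = 5264  ←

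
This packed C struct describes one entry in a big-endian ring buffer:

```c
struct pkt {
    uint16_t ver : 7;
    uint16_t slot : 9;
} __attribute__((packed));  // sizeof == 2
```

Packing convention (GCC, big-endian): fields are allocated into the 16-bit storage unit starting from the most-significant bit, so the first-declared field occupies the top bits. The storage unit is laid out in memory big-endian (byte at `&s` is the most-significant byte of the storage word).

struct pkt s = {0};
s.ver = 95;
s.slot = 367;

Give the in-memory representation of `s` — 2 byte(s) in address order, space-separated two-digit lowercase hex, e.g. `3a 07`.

ver (7b) val=95 bits=0x5f at bit 9: 0xbe00
slot (9b) val=367 bits=0x16f at bit 0: 0xbf6f
word = 0xbf6f → big-endian bytes:
  [0]=0xbf  [1]=0x6f

bf 6f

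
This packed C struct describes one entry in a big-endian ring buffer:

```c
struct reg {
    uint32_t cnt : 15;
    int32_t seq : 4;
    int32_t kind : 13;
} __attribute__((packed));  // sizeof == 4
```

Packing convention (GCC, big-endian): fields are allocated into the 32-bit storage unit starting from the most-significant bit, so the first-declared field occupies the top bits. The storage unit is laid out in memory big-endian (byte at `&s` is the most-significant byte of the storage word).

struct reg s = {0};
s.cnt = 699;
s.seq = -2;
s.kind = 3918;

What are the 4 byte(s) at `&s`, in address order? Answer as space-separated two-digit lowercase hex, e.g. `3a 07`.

cnt (15b) val=699 bits=0x2bb at bit 17: 0x05760000
seq (4b) val=-2 bits=0xe at bit 13: 0x0577c000
kind (13b) val=3918 bits=0xf4e at bit 0: 0x0577cf4e
word = 0x0577cf4e → big-endian bytes:
  [0]=0x05  [1]=0x77  [2]=0xcf  [3]=0x4e

05 77 cf 4e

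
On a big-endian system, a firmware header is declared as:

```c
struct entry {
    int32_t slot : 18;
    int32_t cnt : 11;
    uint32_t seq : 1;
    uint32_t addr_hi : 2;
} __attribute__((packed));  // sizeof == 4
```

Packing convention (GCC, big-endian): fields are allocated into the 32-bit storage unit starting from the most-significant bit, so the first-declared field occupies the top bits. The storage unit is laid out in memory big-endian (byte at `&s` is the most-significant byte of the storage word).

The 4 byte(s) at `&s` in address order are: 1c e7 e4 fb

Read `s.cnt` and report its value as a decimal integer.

-865

[0]=0x1c [1]=0xe7 [2]=0xe4 [3]=0xfb (big-endian) → word 0x1ce7e4fb
slot:18 @ bit 14 → (0x1ce7e4fb>>14)&0x3ffff = 0x739f
cnt:11 @ bit 3 → (0x1ce7e4fb>>3)&0x7ff = 0x49f  ←
seq:1 @ bit 2 → (0x1ce7e4fb>>2)&0x1 = 0x0
addr_hi:2 @ bit 0 → (0x1ce7e4fb>>0)&0x3 = 0x3
cnt signed 11b, MSB=1: 1183 - 2048 = -865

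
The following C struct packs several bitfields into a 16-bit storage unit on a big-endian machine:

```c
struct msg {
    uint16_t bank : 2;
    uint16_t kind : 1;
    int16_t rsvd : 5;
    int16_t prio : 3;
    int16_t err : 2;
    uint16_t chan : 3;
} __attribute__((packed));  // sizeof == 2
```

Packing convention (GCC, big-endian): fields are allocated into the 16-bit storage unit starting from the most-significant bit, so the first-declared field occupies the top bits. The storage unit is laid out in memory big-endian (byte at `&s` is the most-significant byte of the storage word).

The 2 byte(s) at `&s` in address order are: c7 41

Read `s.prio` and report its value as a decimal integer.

2

[0]=0xc7 [1]=0x41 (big-endian) → word 0xc741
bank [14+:2] = (word>>14) & 0x3 = 3
kind [13+:1] = (word>>13) & 0x1 = 0
rsvd [8+:5] = (word>>8) & 0x1f = 7
prio [5+:3] = (word>>5) & 0x7 = 2  ←
err [3+:2] = (word>>3) & 0x3 = 0
chan [0+:3] = (word>>0) & 0x7 = 1
prio signed 3b, MSB=0: value = 2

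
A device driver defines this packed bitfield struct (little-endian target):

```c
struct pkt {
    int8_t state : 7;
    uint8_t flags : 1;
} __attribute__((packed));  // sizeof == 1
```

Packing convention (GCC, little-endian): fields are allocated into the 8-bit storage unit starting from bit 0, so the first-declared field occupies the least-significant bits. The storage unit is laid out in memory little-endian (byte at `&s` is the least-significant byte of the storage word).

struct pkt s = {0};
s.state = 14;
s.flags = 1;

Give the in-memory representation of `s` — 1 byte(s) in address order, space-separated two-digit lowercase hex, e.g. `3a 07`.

[0+:7] state=14 & 0x7f = 0xe; word=0x0e
[7+:1] flags=1 & 0x1 = 0x1; word=0x8e
word = 0x8e → little-endian bytes:
  [0]=0x8e

8e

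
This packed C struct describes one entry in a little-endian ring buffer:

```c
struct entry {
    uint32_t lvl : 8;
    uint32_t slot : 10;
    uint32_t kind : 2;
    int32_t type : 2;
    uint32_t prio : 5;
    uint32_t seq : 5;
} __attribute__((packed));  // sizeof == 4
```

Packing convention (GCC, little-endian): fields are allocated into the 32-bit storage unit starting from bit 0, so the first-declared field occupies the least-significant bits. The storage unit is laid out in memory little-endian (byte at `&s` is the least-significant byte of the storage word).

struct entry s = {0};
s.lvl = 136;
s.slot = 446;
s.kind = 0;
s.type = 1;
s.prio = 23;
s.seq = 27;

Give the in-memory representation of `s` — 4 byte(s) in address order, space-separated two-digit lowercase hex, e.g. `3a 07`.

88 be d1 dd

lvl:8 = 136 → 0x88 << 0 → word 0x00000088
slot:10 = 446 → 0x1be << 8 → word 0x0001be88
kind:2 = 0 → 0x0 << 18 → word 0x0001be88
type:2 = 1 → 0x1 << 20 → word 0x0011be88
prio:5 = 23 → 0x17 << 22 → word 0x05d1be88
seq:5 = 27 → 0x1b << 27 → word 0xddd1be88
word = 0xddd1be88 → little-endian bytes:
  [0]=0x88  [1]=0xbe  [2]=0xd1  [3]=0xdd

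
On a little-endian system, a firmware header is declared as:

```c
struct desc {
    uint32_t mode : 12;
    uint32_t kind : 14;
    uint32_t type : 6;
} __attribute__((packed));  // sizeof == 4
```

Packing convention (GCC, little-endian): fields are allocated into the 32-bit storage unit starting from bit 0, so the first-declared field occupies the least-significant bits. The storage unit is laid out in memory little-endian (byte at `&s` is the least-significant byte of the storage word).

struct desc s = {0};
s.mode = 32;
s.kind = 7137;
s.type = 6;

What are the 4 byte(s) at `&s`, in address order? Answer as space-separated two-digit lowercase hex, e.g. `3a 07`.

[0+:12] mode=32 & 0xfff = 0x20; word=0x00000020
[12+:14] kind=7137 & 0x3fff = 0x1be1; word=0x01be1020
[26+:6] type=6 & 0x3f = 0x6; word=0x19be1020
word = 0x19be1020 → little-endian bytes:
  [0]=0x20  [1]=0x10  [2]=0xbe  [3]=0x19

20 10 be 19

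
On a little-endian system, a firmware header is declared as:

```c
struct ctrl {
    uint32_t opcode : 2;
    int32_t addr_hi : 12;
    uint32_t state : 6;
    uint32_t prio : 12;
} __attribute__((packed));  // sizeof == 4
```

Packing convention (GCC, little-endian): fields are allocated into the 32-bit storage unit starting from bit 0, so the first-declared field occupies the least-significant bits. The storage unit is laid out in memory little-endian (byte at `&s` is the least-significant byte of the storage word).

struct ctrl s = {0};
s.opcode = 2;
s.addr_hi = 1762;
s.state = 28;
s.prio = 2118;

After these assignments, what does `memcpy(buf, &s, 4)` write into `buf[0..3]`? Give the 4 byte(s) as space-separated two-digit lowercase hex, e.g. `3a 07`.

8a 1b 67 84

opcode (2b) val=2 bits=0x2 at bit 0: 0x00000002
addr_hi (12b) val=1762 bits=0x6e2 at bit 2: 0x00001b8a
state (6b) val=28 bits=0x1c at bit 14: 0x00071b8a
prio (12b) val=2118 bits=0x846 at bit 20: 0x84671b8a
word = 0x84671b8a → little-endian bytes:
  [0]=0x8a  [1]=0x1b  [2]=0x67  [3]=0x84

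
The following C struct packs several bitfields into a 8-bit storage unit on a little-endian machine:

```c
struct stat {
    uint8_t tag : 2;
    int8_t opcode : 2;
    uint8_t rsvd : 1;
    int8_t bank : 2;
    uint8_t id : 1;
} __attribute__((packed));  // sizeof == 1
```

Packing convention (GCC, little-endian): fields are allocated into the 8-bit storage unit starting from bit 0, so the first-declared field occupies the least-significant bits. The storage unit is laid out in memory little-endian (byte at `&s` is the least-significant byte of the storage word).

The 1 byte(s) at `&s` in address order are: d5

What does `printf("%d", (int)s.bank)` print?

-2

[0]=0xd5 (little-endian) → word 0xd5
tag [0+:2] = (word>>0) & 0x3 = 1
opcode [2+:2] = (word>>2) & 0x3 = 1
rsvd [4+:1] = (word>>4) & 0x1 = 1
bank [5+:2] = (word>>5) & 0x3 = 2  ←
id [7+:1] = (word>>7) & 0x1 = 1
bank signed 2b, MSB=1: 2 - 4 = -2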